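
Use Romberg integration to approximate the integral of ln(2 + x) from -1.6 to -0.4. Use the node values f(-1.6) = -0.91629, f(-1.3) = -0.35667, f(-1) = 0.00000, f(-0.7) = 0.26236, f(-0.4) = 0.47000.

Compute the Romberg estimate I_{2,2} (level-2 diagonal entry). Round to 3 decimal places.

I_{0,0} (trapezoid, 1 panel, h=1.2000): -0.26777
I_{1,0} (trapezoid, 2 panels, h=0.6000): -0.13389
I_{2,0} (trapezoid, 4 panels, h=0.3000): -0.09524
I_{1,1} = -0.13389 + (-0.13389 − (-0.26777))/3 = -0.08926
I_{2,1} = -0.09524 + (-0.09524 − (-0.13389))/3 = -0.08236
I_{2,2} = -0.08236 + (-0.08236 − (-0.08926))/15 = -0.08190

-0.082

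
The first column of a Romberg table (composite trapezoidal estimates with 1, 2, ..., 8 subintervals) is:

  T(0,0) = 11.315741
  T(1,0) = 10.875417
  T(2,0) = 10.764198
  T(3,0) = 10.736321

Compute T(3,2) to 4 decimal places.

10.7270

T(2,1) = (4·10.764198 − 10.875417) / 3 = 10.727125
T(3,1) = 10.736321 + (10.736321 − 10.764198)/3 = 10.727029
T(3,2) = (16·10.727029 − 10.727125) / 15 = 10.727023
(Column j=1 coincides with Simpson's rule on the same nodes.)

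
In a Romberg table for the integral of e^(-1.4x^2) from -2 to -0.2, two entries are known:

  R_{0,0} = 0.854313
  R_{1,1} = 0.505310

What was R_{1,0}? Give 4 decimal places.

From R_{1,1} = (4·R_{1,0} − R_{0,0})/3, solve for R_{1,0}:
4·R_{1,0} = 3·0.505310 + 0.854313 = 2.370243
R_{1,0} = 0.592561

0.5926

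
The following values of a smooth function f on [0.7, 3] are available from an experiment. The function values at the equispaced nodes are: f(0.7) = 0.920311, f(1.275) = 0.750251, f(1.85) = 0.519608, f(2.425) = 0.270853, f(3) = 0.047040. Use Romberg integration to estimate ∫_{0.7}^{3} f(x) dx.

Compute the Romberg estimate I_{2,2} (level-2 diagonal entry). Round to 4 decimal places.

1.1674

I_{0,0} (trapezoid, 1 panel, h=2.3000): 1.112454
I_{1,0} (trapezoid, 2 panels, h=1.1500): 1.153776
I_{2,0} (trapezoid, 4 panels, h=0.5750): 1.164023
I_{1,1} = 1.153776 + (1.153776 − 1.112454)/3 = 1.167550
I_{2,1} = 1.164023 + (1.164023 − 1.153776)/3 = 1.167439
I_{2,2} = 1.167439 + (1.167439 − 1.167550)/15 = 1.167432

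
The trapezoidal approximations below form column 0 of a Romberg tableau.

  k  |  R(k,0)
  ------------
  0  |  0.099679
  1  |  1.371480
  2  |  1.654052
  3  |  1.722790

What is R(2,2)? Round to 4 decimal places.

1.7451

R(1,1) = (4·1.371480 − 0.099679) / 3 = 1.795414
R(2,1) = 1.654052 + (1.654052 − 1.371480)/3 = 1.748243
R(2,2) = (16·1.748243 − 1.795414) / 15 = 1.745098
(Column j=1 coincides with Simpson's rule on the same nodes.)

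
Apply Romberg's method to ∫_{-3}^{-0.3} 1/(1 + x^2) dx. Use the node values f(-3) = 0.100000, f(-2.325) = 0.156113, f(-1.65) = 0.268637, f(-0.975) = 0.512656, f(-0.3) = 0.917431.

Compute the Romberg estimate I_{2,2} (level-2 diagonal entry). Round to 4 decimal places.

0.9524

I_{0,0} (trapezoid, 1 panel, h=2.7000): 1.373532
I_{1,0} (trapezoid, 2 panels, h=1.3500): 1.049426
I_{2,0} (trapezoid, 4 panels, h=0.6750): 0.976132
I_{1,1} = 1.049426 + (1.049426 − 1.373532)/3 = 0.941391
I_{2,1} = 0.976132 + (0.976132 − 1.049426)/3 = 0.951701
I_{2,2} = 0.951701 + (0.951701 − 0.941391)/15 = 0.952388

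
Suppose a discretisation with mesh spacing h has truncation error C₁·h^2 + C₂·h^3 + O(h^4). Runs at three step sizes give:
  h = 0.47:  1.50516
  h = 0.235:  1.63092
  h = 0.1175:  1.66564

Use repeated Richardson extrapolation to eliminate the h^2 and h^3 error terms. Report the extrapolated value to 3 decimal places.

1.678

First eliminate the h^2 term (factor 2^2 = 4):
  B₁ = (4·1.63092 − 1.50516)/3 = 1.67284
  B₂ = (4·1.66564 − 1.63092)/3 = 1.67721
Then eliminate the h^3 term (factor 2^3 = 8):
  (8·1.67721 − 1.67284)/7 = 1.67783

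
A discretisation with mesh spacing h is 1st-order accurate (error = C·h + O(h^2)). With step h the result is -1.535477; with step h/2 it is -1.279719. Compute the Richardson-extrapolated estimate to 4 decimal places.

-1.0240

The leading error scales as h; refining by a factor of 2 reduces it by 2^1 = 2.
Extrapolated value = (2·A(h/2) − A(h)) / (2 − 1)
= (2·(-1.279719) − (-1.535477)) / 1
= -1.023961 / 1 = -1.023961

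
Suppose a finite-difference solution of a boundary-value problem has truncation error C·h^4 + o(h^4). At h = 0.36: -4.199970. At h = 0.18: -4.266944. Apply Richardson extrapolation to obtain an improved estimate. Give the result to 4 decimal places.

-4.2714

The leading error scales as h^4; refining by a factor of 2 reduces it by 2^4 = 16.
Extrapolated value = (16·A(h/2) − A(h)) / (16 − 1)
= (16·(-4.266944) − (-4.199970)) / 15
= -64.071134 / 15 = -4.271409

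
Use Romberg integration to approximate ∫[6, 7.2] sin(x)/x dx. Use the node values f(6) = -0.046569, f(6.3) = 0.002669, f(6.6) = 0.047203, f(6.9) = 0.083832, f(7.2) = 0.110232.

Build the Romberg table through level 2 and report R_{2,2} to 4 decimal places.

0.0504

R_{0,0} (trapezoid, 1 panel, h=1.2000): 0.038198
R_{1,0} (trapezoid, 2 panels, h=0.6000): 0.047421
R_{2,0} (trapezoid, 4 panels, h=0.3000): 0.049661
R_{1,1} = 0.047421 + (0.047421 − 0.038198)/3 = 0.050495
R_{2,1} = 0.049661 + (0.049661 − 0.047421)/3 = 0.050408
R_{2,2} = 0.050408 + (0.050408 − 0.050495)/15 = 0.050402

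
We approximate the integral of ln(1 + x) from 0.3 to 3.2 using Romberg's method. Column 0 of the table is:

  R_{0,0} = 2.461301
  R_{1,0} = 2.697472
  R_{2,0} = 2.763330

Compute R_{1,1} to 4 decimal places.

2.7762

Richardson extrapolation on the trapezoidal column (denominator 4−1=3):
R_{1,1} = 2.697472 + (2.697472 − 2.461301)/3 = 2.776196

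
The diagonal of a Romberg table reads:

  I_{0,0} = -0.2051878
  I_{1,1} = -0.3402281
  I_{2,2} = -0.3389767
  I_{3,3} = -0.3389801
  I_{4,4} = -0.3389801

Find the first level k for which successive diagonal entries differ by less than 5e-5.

|I_{1,1} − I_{0,0}| = 0.1350403 ≥ 5e-5
|I_{2,2} − I_{1,1}| = 0.0012514 ≥ 5e-5
|I_{3,3} − I_{2,2}| = 0.0000034 < 5e-5

k = 3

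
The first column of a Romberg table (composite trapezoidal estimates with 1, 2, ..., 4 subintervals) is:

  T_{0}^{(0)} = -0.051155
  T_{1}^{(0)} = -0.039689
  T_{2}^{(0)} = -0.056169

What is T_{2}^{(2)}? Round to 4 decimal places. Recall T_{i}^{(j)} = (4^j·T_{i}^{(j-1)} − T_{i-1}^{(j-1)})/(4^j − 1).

-0.0634

Richardson extrapolation on the trapezoidal column (denominator 4−1=3):
T_{1}^{(1)} = (4·(-0.039689) − (-0.051155)) / 3 = -0.035867
T_{2}^{(1)} = -0.056169 + (-0.056169 − (-0.039689))/3 = -0.061662
T_{2}^{(2)} = -0.061662 + (-0.061662 − (-0.035867))/15 = -0.063382
(Column j=1 coincides with Simpson's rule on the same nodes.)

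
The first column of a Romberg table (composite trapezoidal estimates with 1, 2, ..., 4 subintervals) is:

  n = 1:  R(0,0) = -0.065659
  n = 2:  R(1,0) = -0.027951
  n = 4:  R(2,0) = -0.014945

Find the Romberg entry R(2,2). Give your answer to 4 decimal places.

R(1,1) = -0.027951 + (-0.027951 − (-0.065659))/3 = -0.015382
R(2,1) = -0.014945 + (-0.014945 − (-0.027951))/3 = -0.010610
R(2,2) = (16·(-0.010610) − (-0.015382)) / 15 = -0.010292

-0.0103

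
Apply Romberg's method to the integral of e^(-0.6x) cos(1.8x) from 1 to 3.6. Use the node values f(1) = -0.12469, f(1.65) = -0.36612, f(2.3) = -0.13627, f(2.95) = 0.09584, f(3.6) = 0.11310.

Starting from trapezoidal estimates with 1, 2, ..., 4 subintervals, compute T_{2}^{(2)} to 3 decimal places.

-0.299

T_{0}^{(0)} (trapezoid, 1 panel, h=2.6000): -0.01507
T_{1}^{(0)} (trapezoid, 2 panels, h=1.3000): -0.18468
T_{2}^{(0)} (trapezoid, 4 panels, h=0.6500): -0.26802
T_{1}^{(1)} = -0.18468 + (-0.18468 − (-0.01507))/3 = -0.24122
T_{2}^{(1)} = -0.26802 + (-0.26802 − (-0.18468))/3 = -0.29580
T_{2}^{(2)} = -0.29580 + (-0.29580 − (-0.24122))/15 = -0.29944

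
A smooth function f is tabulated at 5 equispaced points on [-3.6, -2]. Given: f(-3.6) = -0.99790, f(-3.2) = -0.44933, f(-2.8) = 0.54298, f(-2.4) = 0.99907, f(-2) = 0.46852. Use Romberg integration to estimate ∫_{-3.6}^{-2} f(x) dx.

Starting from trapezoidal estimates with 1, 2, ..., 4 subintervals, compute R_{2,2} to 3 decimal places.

R_{0,0} (trapezoid, 1 panel, h=1.6000): -0.42350
R_{1,0} (trapezoid, 2 panels, h=0.8000): 0.22263
R_{2,0} (trapezoid, 4 panels, h=0.4000): 0.33121
R_{1,1} = 0.22263 + (0.22263 − (-0.42350))/3 = 0.43801
R_{2,1} = 0.33121 + (0.33121 − 0.22263)/3 = 0.36740
R_{2,2} = 0.36740 + (0.36740 − 0.43801)/15 = 0.36269

0.363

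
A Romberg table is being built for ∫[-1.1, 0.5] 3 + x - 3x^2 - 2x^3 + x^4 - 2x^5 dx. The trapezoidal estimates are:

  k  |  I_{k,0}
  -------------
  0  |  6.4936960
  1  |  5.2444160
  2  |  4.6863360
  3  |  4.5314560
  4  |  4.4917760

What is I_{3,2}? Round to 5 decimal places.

I_{2,1} = 4.6863360 + (4.6863360 − 5.2444160)/3 = 4.5003093
I_{3,1} = 4.5314560 + (4.5314560 − 4.6863360)/3 = 4.4798293
I_{3,2} = (16·4.4798293 − 4.5003093) / 15 = 4.4784640

4.47846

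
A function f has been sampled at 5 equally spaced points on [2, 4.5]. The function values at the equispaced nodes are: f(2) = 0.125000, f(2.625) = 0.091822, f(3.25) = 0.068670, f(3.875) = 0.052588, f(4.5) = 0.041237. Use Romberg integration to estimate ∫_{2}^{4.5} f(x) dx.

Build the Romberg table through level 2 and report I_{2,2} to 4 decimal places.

I_{0,0} (trapezoid, 1 panel, h=2.5000): 0.207796
I_{1,0} (trapezoid, 2 panels, h=1.2500): 0.189736
I_{2,0} (trapezoid, 4 panels, h=0.6250): 0.185124
I_{1,1} = 0.189736 + (0.189736 − 0.207796)/3 = 0.183716
I_{2,1} = 0.185124 + (0.185124 − 0.189736)/3 = 0.183587
I_{2,2} = 0.183587 + (0.183587 − 0.183716)/15 = 0.183578

0.1836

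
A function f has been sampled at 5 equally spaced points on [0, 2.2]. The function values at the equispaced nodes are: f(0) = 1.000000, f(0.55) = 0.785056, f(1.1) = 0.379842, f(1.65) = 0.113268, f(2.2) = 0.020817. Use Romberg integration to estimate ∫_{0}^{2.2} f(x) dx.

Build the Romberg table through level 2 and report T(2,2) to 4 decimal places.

0.9888

T(0,0) (trapezoid, 1 panel, h=2.2000): 1.122899
T(1,0) (trapezoid, 2 panels, h=1.1000): 0.979276
T(2,0) (trapezoid, 4 panels, h=0.5500): 0.983716
T(1,1) = 0.979276 + (0.979276 − 1.122899)/3 = 0.931402
T(2,1) = 0.983716 + (0.983716 − 0.979276)/3 = 0.985196
T(2,2) = 0.985196 + (0.985196 − 0.931402)/15 = 0.988782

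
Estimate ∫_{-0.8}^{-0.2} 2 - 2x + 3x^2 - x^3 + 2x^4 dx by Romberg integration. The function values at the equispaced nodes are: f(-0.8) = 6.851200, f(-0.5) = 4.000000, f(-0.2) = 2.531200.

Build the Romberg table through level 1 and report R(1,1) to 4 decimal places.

R(0,0) (trapezoid, 1 panel, h=0.6000): 2.814720
R(1,0) (trapezoid, 2 panels, h=0.3000): 2.607360
R(1,1) = 2.607360 + (2.607360 − 2.814720)/3 = 2.538240

2.5382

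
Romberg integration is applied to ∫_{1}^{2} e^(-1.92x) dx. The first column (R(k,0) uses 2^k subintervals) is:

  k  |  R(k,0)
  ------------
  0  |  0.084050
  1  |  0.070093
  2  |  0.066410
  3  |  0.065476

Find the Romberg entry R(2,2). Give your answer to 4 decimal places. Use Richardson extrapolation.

Richardson extrapolation on the trapezoidal column (denominator 4−1=3):
R(1,1) = 0.070093 + (0.070093 − 0.084050)/3 = 0.065441
R(2,1) = 0.066410 + (0.066410 − 0.070093)/3 = 0.065182
R(2,2) = 0.065182 + (0.065182 − 0.065441)/15 = 0.065165

0.0652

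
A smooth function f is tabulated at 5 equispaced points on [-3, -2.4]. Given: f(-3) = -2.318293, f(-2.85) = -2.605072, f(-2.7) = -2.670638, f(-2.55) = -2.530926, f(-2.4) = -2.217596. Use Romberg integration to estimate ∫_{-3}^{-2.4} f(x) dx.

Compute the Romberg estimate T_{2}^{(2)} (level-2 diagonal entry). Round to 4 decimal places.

-1.5210

T_{0}^{(0)} (trapezoid, 1 panel, h=0.6000): -1.360767
T_{1}^{(0)} (trapezoid, 2 panels, h=0.3000): -1.481575
T_{2}^{(0)} (trapezoid, 4 panels, h=0.1500): -1.511187
T_{1}^{(1)} = -1.481575 + (-1.481575 − (-1.360767))/3 = -1.521844
T_{2}^{(1)} = -1.511187 + (-1.511187 − (-1.481575))/3 = -1.521058
T_{2}^{(2)} = -1.521058 + (-1.521058 − (-1.521844))/15 = -1.521006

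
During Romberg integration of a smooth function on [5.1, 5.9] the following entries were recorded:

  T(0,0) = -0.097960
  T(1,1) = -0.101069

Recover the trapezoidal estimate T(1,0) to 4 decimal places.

-0.1003

From T(1,1) = (4·T(1,0) − T(0,0))/3, solve for T(1,0):
4·T(1,0) = 3·(-0.101069) + (-0.097960) = -0.401167
T(1,0) = -0.100292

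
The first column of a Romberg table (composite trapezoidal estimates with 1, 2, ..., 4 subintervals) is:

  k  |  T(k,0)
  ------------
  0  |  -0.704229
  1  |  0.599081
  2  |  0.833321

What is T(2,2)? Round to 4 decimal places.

0.9033

Richardson extrapolation on the trapezoidal column (denominator 4−1=3):
T(1,1) = 0.599081 + (0.599081 − (-0.704229))/3 = 1.033518
T(2,1) = 0.833321 + (0.833321 − 0.599081)/3 = 0.911401
T(2,2) = 0.911401 + (0.911401 − 1.033518)/15 = 0.903260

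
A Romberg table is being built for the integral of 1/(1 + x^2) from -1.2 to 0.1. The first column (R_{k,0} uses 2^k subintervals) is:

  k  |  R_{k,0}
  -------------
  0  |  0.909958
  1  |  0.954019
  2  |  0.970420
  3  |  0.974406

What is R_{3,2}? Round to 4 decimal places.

Richardson extrapolation on the trapezoidal column (denominator 4−1=3):
R_{2,1} = (4·0.970420 − 0.954019) / 3 = 0.975887
R_{3,1} = (4·0.974406 − 0.970420) / 3 = 0.975735
R_{3,2} = (16·0.975735 − 0.975887) / 15 = 0.975725

0.9757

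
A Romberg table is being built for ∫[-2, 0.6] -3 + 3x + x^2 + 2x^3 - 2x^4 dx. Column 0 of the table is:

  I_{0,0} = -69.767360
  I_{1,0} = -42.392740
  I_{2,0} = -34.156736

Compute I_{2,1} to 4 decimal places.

Richardson extrapolation on the trapezoidal column (denominator 4−1=3):
I_{2,1} = (4·(-34.156736) − (-42.392740)) / 3 = -31.411401
(Column j=1 coincides with Simpson's rule on the same nodes.)

-31.4114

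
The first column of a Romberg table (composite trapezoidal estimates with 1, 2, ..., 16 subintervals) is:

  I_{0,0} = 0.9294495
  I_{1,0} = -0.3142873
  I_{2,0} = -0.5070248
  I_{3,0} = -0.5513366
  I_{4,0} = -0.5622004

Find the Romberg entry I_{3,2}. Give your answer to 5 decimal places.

I_{2,1} = -0.5070248 + (-0.5070248 − (-0.3142873))/3 = -0.5712706
I_{3,1} = -0.5513366 + (-0.5513366 − (-0.5070248))/3 = -0.5661072
I_{3,2} = (16·(-0.5661072) − (-0.5712706)) / 15 = -0.5657630
(Column j=1 coincides with Simpson's rule on the same nodes.)

-0.56576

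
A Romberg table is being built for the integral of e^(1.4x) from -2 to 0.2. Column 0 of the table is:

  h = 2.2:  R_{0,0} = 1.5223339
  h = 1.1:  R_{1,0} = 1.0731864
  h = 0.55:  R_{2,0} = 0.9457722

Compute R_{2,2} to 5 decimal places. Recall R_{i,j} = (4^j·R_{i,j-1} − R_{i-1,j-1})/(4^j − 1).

R_{1,1} = (4·1.0731864 − 1.5223339) / 3 = 0.9234706
R_{2,1} = (4·0.9457722 − 1.0731864) / 3 = 0.9033008
R_{2,2} = 0.9033008 + (0.9033008 − 0.9234706)/15 = 0.9019561

0.90196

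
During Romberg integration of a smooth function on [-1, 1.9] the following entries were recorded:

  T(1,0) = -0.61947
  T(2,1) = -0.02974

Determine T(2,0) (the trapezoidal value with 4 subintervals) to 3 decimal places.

-0.177

From T(2,1) = (4·T(2,0) − T(1,0))/3, solve for T(2,0):
4·T(2,0) = 3·(-0.02974) + (-0.61947) = -0.70869
T(2,0) = -0.17717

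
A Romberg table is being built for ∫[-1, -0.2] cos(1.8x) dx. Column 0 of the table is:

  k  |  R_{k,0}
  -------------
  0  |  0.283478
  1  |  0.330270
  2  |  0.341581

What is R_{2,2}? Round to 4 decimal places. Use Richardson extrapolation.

Richardson extrapolation on the trapezoidal column (denominator 4−1=3):
R_{1,1} = (4·0.330270 − 0.283478) / 3 = 0.345867
R_{2,1} = 0.341581 + (0.341581 − 0.330270)/3 = 0.345351
R_{2,2} = (16·0.345351 − 0.345867) / 15 = 0.345317

0.3453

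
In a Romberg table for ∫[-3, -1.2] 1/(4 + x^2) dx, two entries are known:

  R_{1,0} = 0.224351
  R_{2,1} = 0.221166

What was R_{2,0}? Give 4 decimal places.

0.2220

From R_{2,1} = (4·R_{2,0} − R_{1,0})/3, solve for R_{2,0}:
4·R_{2,0} = 3·0.221166 + 0.224351 = 0.887849
R_{2,0} = 0.221962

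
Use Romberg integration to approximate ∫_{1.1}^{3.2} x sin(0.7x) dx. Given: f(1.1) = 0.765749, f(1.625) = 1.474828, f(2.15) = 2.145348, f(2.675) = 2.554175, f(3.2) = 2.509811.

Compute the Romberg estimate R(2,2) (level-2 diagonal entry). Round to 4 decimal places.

4.1440

R(0,0) (trapezoid, 1 panel, h=2.1000): 3.439338
R(1,0) (trapezoid, 2 panels, h=1.0500): 3.972284
R(2,0) (trapezoid, 4 panels, h=0.5250): 4.101369
R(1,1) = 3.972284 + (3.972284 − 3.439338)/3 = 4.149933
R(2,1) = 4.101369 + (4.101369 − 3.972284)/3 = 4.144397
R(2,2) = 4.144397 + (4.144397 − 4.149933)/15 = 4.144028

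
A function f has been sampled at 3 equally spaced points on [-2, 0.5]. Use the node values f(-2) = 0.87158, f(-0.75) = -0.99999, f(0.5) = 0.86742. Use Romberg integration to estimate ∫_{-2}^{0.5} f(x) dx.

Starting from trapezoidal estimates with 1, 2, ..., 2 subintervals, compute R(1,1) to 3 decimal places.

R(0,0) (trapezoid, 1 panel, h=2.5000): 2.17375
R(1,0) (trapezoid, 2 panels, h=1.2500): -0.16311
R(1,1) = -0.16311 + (-0.16311 − 2.17375)/3 = -0.94206

-0.942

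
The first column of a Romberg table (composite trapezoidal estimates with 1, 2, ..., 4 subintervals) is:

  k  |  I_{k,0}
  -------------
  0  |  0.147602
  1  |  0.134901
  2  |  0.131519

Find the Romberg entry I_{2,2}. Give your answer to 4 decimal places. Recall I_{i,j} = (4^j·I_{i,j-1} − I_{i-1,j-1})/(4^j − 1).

0.1304

Richardson extrapolation on the trapezoidal column (denominator 4−1=3):
I_{1,1} = (4·0.134901 − 0.147602) / 3 = 0.130667
I_{2,1} = 0.131519 + (0.131519 − 0.134901)/3 = 0.130392
I_{2,2} = 0.130392 + (0.130392 − 0.130667)/15 = 0.130374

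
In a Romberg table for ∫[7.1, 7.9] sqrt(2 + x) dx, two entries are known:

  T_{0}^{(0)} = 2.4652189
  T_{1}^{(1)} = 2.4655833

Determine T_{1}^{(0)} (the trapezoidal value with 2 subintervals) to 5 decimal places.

2.46549

From T_{1}^{(1)} = (4·T_{1}^{(0)} − T_{0}^{(0)})/3, solve for T_{1}^{(0)}:
4·T_{1}^{(0)} = 3·2.4655833 + 2.4652189 = 9.8619688
T_{1}^{(0)} = 2.4654922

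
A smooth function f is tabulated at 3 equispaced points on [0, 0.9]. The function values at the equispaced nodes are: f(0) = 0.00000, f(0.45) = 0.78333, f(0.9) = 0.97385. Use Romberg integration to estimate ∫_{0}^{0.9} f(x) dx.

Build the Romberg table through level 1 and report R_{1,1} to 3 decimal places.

0.616

R_{0,0} (trapezoid, 1 panel, h=0.9000): 0.43823
R_{1,0} (trapezoid, 2 panels, h=0.4500): 0.57161
R_{1,1} = 0.57161 + (0.57161 − 0.43823)/3 = 0.61607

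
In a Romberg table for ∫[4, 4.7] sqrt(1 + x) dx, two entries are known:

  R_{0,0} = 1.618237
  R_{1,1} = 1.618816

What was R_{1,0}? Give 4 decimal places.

From R_{1,1} = (4·R_{1,0} − R_{0,0})/3, solve for R_{1,0}:
4·R_{1,0} = 3·1.618816 + 1.618237 = 6.474685
R_{1,0} = 1.618671

1.6187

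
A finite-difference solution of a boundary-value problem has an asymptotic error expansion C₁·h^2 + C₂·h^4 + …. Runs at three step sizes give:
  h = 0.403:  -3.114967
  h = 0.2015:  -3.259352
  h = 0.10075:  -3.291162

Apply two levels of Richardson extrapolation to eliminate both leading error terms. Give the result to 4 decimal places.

First eliminate the h^2 term (factor 2^2 = 4):
  B₁ = (4·(-3.259352) − (-3.114967))/3 = -3.307480
  B₂ = (4·(-3.291162) − (-3.259352))/3 = -3.301765
Then eliminate the h^4 term (factor 2^4 = 16):
  (16·(-3.301765) − (-3.307480))/15 = -3.301384

-3.3014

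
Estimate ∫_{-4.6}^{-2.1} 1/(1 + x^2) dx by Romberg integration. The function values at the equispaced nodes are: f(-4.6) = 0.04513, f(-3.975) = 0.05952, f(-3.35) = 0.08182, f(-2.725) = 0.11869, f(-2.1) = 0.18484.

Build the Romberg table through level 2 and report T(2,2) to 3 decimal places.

T(0,0) (trapezoid, 1 panel, h=2.5000): 0.28746
T(1,0) (trapezoid, 2 panels, h=1.2500): 0.24601
T(2,0) (trapezoid, 4 panels, h=0.6250): 0.23438
T(1,1) = 0.24601 + (0.24601 − 0.28746)/3 = 0.23219
T(2,1) = 0.23438 + (0.23438 − 0.24601)/3 = 0.23050
T(2,2) = 0.23050 + (0.23050 − 0.23219)/15 = 0.23039

0.230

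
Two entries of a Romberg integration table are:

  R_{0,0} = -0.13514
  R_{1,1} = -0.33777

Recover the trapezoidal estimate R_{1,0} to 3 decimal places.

-0.287

From R_{1,1} = (4·R_{1,0} − R_{0,0})/3, solve for R_{1,0}:
4·R_{1,0} = 3·(-0.33777) + (-0.13514) = -1.14845
R_{1,0} = -0.28711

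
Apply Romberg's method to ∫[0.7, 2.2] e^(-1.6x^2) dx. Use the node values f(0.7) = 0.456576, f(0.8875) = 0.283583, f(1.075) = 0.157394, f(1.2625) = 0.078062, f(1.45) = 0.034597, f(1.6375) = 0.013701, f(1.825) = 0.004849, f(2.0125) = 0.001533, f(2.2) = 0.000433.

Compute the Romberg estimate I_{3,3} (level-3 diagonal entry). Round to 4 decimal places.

I_{0,0} (trapezoid, 1 panel, h=1.5000): 0.342757
I_{1,0} (trapezoid, 2 panels, h=0.7500): 0.197326
I_{2,0} (trapezoid, 4 panels, h=0.3750): 0.159504
I_{3,0} (trapezoid, 8 panels, h=0.1875): 0.150417
I_{1,1} = 0.197326 + (0.197326 − 0.342757)/3 = 0.148849
I_{2,1} = 0.159504 + (0.159504 − 0.197326)/3 = 0.146897
I_{3,1} = 0.150417 + (0.150417 − 0.159504)/3 = 0.147388
I_{2,2} = 0.146897 + (0.146897 − 0.148849)/15 = 0.146767
I_{3,2} = 0.147388 + (0.147388 − 0.146897)/15 = 0.147421
I_{3,3} = 0.147421 + (0.147421 − 0.146767)/63 = 0.147431

0.1474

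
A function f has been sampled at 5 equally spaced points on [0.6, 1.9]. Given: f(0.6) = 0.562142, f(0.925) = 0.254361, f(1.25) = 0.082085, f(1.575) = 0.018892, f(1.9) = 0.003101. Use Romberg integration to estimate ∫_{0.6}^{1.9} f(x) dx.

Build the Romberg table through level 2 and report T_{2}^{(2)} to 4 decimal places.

0.1977

T_{0}^{(0)} (trapezoid, 1 panel, h=1.3000): 0.367408
T_{1}^{(0)} (trapezoid, 2 panels, h=0.6500): 0.237059
T_{2}^{(0)} (trapezoid, 4 panels, h=0.3250): 0.207337
T_{1}^{(1)} = 0.237059 + (0.237059 − 0.367408)/3 = 0.193609
T_{2}^{(1)} = 0.207337 + (0.207337 − 0.237059)/3 = 0.197430
T_{2}^{(2)} = 0.197430 + (0.197430 − 0.193609)/15 = 0.197685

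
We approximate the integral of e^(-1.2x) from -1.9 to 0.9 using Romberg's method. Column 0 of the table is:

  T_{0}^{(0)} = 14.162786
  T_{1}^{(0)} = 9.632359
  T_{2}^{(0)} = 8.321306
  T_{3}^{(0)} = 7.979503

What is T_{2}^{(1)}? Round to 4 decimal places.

Richardson extrapolation on the trapezoidal column (denominator 4−1=3):
T_{2}^{(1)} = (4·8.321306 − 9.632359) / 3 = 7.884288

7.8843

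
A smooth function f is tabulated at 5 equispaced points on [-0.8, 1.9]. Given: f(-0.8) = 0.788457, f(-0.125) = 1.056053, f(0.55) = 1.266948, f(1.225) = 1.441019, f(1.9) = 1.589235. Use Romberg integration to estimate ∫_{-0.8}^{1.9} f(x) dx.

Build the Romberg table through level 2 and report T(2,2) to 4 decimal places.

T(0,0) (trapezoid, 1 panel, h=2.7000): 3.209884
T(1,0) (trapezoid, 2 panels, h=1.3500): 3.315322
T(2,0) (trapezoid, 4 panels, h=0.6750): 3.343185
T(1,1) = 3.315322 + (3.315322 − 3.209884)/3 = 3.350468
T(2,1) = 3.343185 + (3.343185 − 3.315322)/3 = 3.352473
T(2,2) = 3.352473 + (3.352473 − 3.350468)/15 = 3.352607

3.3526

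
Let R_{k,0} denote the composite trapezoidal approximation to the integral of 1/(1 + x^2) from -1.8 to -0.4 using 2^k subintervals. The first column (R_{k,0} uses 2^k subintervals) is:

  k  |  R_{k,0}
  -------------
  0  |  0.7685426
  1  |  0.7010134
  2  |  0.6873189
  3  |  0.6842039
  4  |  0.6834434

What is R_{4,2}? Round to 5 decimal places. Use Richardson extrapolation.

R_{3,1} = 0.6842039 + (0.6842039 − 0.6873189)/3 = 0.6831656
R_{4,1} = (4·0.6834434 − 0.6842039) / 3 = 0.6831899
R_{4,2} = (16·0.6831899 − 0.6831656) / 15 = 0.6831915
(Column j=1 coincides with Simpson's rule on the same nodes.)

0.68319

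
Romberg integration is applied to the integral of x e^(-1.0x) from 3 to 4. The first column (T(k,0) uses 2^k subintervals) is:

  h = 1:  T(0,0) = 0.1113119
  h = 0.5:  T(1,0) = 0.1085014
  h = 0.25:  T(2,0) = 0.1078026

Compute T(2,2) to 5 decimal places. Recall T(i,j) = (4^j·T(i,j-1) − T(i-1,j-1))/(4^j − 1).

0.10757

T(1,1) = (4·0.1085014 − 0.1113119) / 3 = 0.1075646
T(2,1) = (4·0.1078026 − 0.1085014) / 3 = 0.1075697
T(2,2) = (16·0.1075697 − 0.1075646) / 15 = 0.1075700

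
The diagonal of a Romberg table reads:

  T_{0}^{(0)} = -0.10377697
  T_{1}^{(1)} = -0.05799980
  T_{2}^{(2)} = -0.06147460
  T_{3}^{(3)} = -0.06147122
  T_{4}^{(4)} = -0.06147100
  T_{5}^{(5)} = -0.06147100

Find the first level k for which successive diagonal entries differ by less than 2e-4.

|T_{1}^{(1)} − T_{0}^{(0)}| = 0.04577717 ≥ 2e-4
|T_{2}^{(2)} − T_{1}^{(1)}| = 0.00347480 ≥ 2e-4
|T_{3}^{(3)} − T_{2}^{(2)}| = 0.00000338 < 2e-4

k = 3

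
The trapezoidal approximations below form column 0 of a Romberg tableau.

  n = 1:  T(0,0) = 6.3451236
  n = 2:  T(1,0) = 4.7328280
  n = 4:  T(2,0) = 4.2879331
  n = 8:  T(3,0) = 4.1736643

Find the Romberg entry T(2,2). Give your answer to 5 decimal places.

Richardson extrapolation on the trapezoidal column (denominator 4−1=3):
T(1,1) = (4·4.7328280 − 6.3451236) / 3 = 4.1953961
T(2,1) = 4.2879331 + (4.2879331 − 4.7328280)/3 = 4.1396348
T(2,2) = (16·4.1396348 − 4.1953961) / 15 = 4.1359174

4.13592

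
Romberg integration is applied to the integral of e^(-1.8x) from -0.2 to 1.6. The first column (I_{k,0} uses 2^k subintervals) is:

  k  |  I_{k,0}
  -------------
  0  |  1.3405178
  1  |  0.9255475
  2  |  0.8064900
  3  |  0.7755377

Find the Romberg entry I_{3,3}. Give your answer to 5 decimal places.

I_{1,1} = (4·0.9255475 − 1.3405178) / 3 = 0.7872241
I_{2,1} = (4·0.8064900 − 0.9255475) / 3 = 0.7668042
I_{3,1} = 0.7755377 + (0.7755377 − 0.8064900)/3 = 0.7652203
I_{2,2} = 0.7668042 + (0.7668042 − 0.7872241)/15 = 0.7654429
I_{3,2} = (16·0.7652203 − 0.7668042) / 15 = 0.7651147
I_{3,3} = 0.7651147 + (0.7651147 − 0.7654429)/63 = 0.7651095

0.76511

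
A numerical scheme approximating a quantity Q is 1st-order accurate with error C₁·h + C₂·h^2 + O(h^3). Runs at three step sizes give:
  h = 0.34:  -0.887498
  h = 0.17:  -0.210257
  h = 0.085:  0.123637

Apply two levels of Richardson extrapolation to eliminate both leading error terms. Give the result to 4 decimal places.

First eliminate the h term (factor 2^1 = 2):
  B₁ = (2·(-0.210257) − (-0.887498))/1 = 0.466984
  B₂ = (2·0.123637 − (-0.210257))/1 = 0.457531
Then eliminate the h^2 term (factor 2^2 = 4):
  (4·0.457531 − 0.466984)/3 = 0.454380

0.4544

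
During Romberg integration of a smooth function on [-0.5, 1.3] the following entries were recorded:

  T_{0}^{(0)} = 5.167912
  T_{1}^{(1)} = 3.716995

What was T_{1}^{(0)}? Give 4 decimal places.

4.0797

From T_{1}^{(1)} = (4·T_{1}^{(0)} − T_{0}^{(0)})/3, solve for T_{1}^{(0)}:
4·T_{1}^{(0)} = 3·3.716995 + 5.167912 = 16.318897
T_{1}^{(0)} = 4.079724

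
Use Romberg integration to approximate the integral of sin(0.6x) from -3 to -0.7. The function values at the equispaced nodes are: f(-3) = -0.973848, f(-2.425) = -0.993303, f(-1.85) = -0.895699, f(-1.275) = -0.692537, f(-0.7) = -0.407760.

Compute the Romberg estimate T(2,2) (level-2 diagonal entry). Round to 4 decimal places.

-1.9005

T(0,0) (trapezoid, 1 panel, h=2.3000): -1.588849
T(1,0) (trapezoid, 2 panels, h=1.1500): -1.824478
T(2,0) (trapezoid, 4 panels, h=0.5750): -1.881597
T(1,1) = -1.824478 + (-1.824478 − (-1.588849))/3 = -1.903021
T(2,1) = -1.881597 + (-1.881597 − (-1.824478))/3 = -1.900637
T(2,2) = -1.900637 + (-1.900637 − (-1.903021))/15 = -1.900478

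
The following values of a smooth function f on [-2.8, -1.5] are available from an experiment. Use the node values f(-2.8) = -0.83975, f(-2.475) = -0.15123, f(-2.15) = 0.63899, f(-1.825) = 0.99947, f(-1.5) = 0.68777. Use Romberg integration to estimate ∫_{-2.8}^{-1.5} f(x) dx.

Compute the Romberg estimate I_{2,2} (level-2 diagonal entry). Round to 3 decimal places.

0.487

I_{0,0} (trapezoid, 1 panel, h=1.3000): -0.09879
I_{1,0} (trapezoid, 2 panels, h=0.6500): 0.36595
I_{2,0} (trapezoid, 4 panels, h=0.3250): 0.45865
I_{1,1} = 0.36595 + (0.36595 − (-0.09879))/3 = 0.52086
I_{2,1} = 0.45865 + (0.45865 − 0.36595)/3 = 0.48955
I_{2,2} = 0.48955 + (0.48955 − 0.52086)/15 = 0.48746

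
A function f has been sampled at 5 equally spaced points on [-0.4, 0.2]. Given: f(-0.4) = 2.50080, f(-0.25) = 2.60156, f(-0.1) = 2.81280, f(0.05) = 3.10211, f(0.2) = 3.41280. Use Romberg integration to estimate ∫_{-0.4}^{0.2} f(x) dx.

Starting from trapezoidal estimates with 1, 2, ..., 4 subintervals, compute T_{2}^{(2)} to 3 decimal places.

T_{0}^{(0)} (trapezoid, 1 panel, h=0.6000): 1.77408
T_{1}^{(0)} (trapezoid, 2 panels, h=0.3000): 1.73088
T_{2}^{(0)} (trapezoid, 4 panels, h=0.1500): 1.72099
T_{1}^{(1)} = 1.73088 + (1.73088 − 1.77408)/3 = 1.71648
T_{2}^{(1)} = 1.72099 + (1.72099 − 1.73088)/3 = 1.71769
T_{2}^{(2)} = 1.71769 + (1.71769 − 1.71648)/15 = 1.71777

1.718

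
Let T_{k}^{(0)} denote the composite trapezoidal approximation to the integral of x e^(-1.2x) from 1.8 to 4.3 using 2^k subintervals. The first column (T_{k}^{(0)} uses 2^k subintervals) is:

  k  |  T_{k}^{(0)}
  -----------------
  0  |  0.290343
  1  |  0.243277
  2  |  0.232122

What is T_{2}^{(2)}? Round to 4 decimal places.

T_{1}^{(1)} = 0.243277 + (0.243277 − 0.290343)/3 = 0.227588
T_{2}^{(1)} = (4·0.232122 − 0.243277) / 3 = 0.228404
T_{2}^{(2)} = (16·0.228404 − 0.227588) / 15 = 0.228458
(Column j=1 coincides with Simpson's rule on the same nodes.)

0.2285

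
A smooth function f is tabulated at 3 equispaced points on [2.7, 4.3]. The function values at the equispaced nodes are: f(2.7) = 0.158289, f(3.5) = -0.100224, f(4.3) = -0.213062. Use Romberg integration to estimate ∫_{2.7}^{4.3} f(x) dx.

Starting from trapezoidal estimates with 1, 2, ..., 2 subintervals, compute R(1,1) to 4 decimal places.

-0.1215

R(0,0) (trapezoid, 1 panel, h=1.6000): -0.043818
R(1,0) (trapezoid, 2 panels, h=0.8000): -0.102088
R(1,1) = -0.102088 + (-0.102088 − (-0.043818))/3 = -0.121511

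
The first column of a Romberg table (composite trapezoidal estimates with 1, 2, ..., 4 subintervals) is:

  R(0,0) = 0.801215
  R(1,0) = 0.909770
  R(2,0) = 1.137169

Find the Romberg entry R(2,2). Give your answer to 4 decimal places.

1.2308

R(1,1) = (4·0.909770 − 0.801215) / 3 = 0.945955
R(2,1) = (4·1.137169 − 0.909770) / 3 = 1.212969
R(2,2) = (16·1.212969 − 0.945955) / 15 = 1.230770
(Column j=1 coincides with Simpson's rule on the same nodes.)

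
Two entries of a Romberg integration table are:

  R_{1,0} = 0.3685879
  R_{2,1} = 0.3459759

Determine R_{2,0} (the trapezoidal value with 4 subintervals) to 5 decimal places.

0.35163

From R_{2,1} = (4·R_{2,0} − R_{1,0})/3, solve for R_{2,0}:
4·R_{2,0} = 3·0.3459759 + 0.3685879 = 1.4065156
R_{2,0} = 0.3516289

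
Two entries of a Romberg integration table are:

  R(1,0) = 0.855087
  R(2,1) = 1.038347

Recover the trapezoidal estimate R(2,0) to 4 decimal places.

From R(2,1) = (4·R(2,0) − R(1,0))/3, solve for R(2,0):
4·R(2,0) = 3·1.038347 + 0.855087 = 3.970128
R(2,0) = 0.992532

0.9925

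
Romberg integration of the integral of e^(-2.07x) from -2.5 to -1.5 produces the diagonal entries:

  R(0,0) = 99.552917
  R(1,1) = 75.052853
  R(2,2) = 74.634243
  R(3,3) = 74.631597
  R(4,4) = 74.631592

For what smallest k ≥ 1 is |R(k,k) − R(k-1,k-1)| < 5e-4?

|R(1,1) − R(0,0)| = 24.500064 ≥ 5e-4
|R(2,2) − R(1,1)| = 0.418610 ≥ 5e-4
|R(3,3) − R(2,2)| = 0.002646 ≥ 5e-4
|R(4,4) − R(3,3)| = 0.000005 < 5e-4

k = 4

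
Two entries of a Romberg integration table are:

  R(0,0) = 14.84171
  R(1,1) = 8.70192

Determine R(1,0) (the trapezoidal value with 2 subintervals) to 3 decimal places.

From R(1,1) = (4·R(1,0) − R(0,0))/3, solve for R(1,0):
4·R(1,0) = 3·8.70192 + 14.84171 = 40.94747
R(1,0) = 10.23687

10.237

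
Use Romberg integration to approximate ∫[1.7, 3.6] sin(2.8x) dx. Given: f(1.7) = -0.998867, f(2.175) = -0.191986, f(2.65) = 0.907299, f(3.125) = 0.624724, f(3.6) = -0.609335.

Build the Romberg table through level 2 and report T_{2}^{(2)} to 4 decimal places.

0.2845

T_{0}^{(0)} (trapezoid, 1 panel, h=1.9000): -1.527792
T_{1}^{(0)} (trapezoid, 2 panels, h=0.9500): 0.098038
T_{2}^{(0)} (trapezoid, 4 panels, h=0.4750): 0.254570
T_{1}^{(1)} = 0.098038 + (0.098038 − (-1.527792))/3 = 0.639981
T_{2}^{(1)} = 0.254570 + (0.254570 − 0.098038)/3 = 0.306747
T_{2}^{(2)} = 0.306747 + (0.306747 − 0.639981)/15 = 0.284531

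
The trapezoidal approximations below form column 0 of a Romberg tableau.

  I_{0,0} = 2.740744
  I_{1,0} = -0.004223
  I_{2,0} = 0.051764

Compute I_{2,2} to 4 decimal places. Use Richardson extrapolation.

Richardson extrapolation on the trapezoidal column (denominator 4−1=3):
I_{1,1} = -0.004223 + (-0.004223 − 2.740744)/3 = -0.919212
I_{2,1} = 0.051764 + (0.051764 − (-0.004223))/3 = 0.070426
I_{2,2} = 0.070426 + (0.070426 − (-0.919212))/15 = 0.136402

0.1364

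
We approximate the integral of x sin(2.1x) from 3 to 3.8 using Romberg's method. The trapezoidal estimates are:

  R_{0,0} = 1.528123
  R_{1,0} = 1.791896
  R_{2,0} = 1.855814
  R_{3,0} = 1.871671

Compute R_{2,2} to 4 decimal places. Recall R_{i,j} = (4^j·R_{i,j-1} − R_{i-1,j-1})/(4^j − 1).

Richardson extrapolation on the trapezoidal column (denominator 4−1=3):
R_{1,1} = 1.791896 + (1.791896 − 1.528123)/3 = 1.879820
R_{2,1} = (4·1.855814 − 1.791896) / 3 = 1.877120
R_{2,2} = 1.877120 + (1.877120 − 1.879820)/15 = 1.876940

1.8769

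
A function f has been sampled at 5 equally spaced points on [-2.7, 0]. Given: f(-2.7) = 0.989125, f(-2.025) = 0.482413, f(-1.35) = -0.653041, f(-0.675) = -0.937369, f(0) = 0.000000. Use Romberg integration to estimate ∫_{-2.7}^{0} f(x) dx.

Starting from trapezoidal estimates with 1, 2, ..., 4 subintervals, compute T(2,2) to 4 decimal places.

-0.4641

T(0,0) (trapezoid, 1 panel, h=2.7000): 1.335319
T(1,0) (trapezoid, 2 panels, h=1.3500): -0.213946
T(2,0) (trapezoid, 4 panels, h=0.6750): -0.414068
T(1,1) = -0.213946 + (-0.213946 − 1.335319)/3 = -0.730368
T(2,1) = -0.414068 + (-0.414068 − (-0.213946))/3 = -0.480775
T(2,2) = -0.480775 + (-0.480775 − (-0.730368))/15 = -0.464135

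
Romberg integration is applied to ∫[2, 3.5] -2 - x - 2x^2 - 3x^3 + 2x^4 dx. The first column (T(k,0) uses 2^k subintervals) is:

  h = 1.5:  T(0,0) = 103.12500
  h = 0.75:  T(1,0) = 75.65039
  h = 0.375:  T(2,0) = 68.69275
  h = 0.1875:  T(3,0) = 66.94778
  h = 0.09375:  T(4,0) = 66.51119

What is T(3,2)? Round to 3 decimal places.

66.366

T(2,1) = 68.69275 + (68.69275 − 75.65039)/3 = 66.37354
T(3,1) = 66.94778 + (66.94778 − 68.69275)/3 = 66.36612
T(3,2) = (16·66.36612 − 66.37354) / 15 = 66.36563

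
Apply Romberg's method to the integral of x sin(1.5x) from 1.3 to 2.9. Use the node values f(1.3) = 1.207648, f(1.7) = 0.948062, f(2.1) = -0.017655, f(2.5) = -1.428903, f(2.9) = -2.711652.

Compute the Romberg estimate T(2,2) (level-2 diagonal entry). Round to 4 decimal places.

T(0,0) (trapezoid, 1 panel, h=1.6000): -1.203203
T(1,0) (trapezoid, 2 panels, h=0.8000): -0.615726
T(2,0) (trapezoid, 4 panels, h=0.4000): -0.500199
T(1,1) = -0.615726 + (-0.615726 − (-1.203203))/3 = -0.419900
T(2,1) = -0.500199 + (-0.500199 − (-0.615726))/3 = -0.461690
T(2,2) = -0.461690 + (-0.461690 − (-0.419900))/15 = -0.464476

-0.4645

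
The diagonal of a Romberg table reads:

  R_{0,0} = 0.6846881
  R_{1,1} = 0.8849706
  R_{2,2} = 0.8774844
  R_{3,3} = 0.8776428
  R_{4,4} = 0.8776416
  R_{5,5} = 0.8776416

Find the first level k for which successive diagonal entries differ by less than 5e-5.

k = 4

|R_{1,1} − R_{0,0}| = 0.2002825 ≥ 5e-5
|R_{2,2} − R_{1,1}| = 0.0074862 ≥ 5e-5
|R_{3,3} − R_{2,2}| = 0.0001584 ≥ 5e-5
|R_{4,4} − R_{3,3}| = 0.0000012 < 5e-5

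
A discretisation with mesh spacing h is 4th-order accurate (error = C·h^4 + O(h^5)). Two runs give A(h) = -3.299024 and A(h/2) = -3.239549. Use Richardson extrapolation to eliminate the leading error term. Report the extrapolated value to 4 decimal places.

Extrapolated value = (16·A(h/2) − A(h)) / (16 − 1)
= (16·(-3.239549) − (-3.299024)) / 15
= -48.533760 / 15 = -3.235584

-3.2356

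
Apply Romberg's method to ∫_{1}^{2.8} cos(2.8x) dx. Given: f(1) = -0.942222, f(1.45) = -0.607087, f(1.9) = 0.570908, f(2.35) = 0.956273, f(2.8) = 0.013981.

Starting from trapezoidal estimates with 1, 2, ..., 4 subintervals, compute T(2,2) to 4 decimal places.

0.2305

T(0,0) (trapezoid, 1 panel, h=1.8000): -0.835417
T(1,0) (trapezoid, 2 panels, h=0.9000): 0.096109
T(2,0) (trapezoid, 4 panels, h=0.4500): 0.205188
T(1,1) = 0.096109 + (0.096109 − (-0.835417))/3 = 0.406618
T(2,1) = 0.205188 + (0.205188 − 0.096109)/3 = 0.241548
T(2,2) = 0.241548 + (0.241548 − 0.406618)/15 = 0.230543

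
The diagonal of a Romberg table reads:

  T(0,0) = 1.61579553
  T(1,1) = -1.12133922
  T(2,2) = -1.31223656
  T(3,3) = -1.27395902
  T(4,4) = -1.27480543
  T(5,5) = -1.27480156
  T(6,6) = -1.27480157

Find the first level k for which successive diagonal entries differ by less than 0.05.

|T(1,1) − T(0,0)| = 2.73713475 ≥ 0.05
|T(2,2) − T(1,1)| = 0.19089734 ≥ 0.05
|T(3,3) − T(2,2)| = 0.03827754 < 0.05

k = 3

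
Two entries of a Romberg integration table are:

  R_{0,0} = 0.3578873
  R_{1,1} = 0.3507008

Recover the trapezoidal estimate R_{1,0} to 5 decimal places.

0.35250

From R_{1,1} = (4·R_{1,0} − R_{0,0})/3, solve for R_{1,0}:
4·R_{1,0} = 3·0.3507008 + 0.3578873 = 1.4099897
R_{1,0} = 0.3524974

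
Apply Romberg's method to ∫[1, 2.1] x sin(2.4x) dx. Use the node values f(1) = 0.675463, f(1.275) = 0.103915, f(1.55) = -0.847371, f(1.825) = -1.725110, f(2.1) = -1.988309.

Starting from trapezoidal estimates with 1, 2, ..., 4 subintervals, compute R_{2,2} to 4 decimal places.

R_{0,0} (trapezoid, 1 panel, h=1.1000): -0.722065
R_{1,0} (trapezoid, 2 panels, h=0.5500): -0.827087
R_{2,0} (trapezoid, 4 panels, h=0.2750): -0.859372
R_{1,1} = -0.827087 + (-0.827087 − (-0.722065))/3 = -0.862094
R_{2,1} = -0.859372 + (-0.859372 − (-0.827087))/3 = -0.870134
R_{2,2} = -0.870134 + (-0.870134 − (-0.862094))/15 = -0.870670

-0.8707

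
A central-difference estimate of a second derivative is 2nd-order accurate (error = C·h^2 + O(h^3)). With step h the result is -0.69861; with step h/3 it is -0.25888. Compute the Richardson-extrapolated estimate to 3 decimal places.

Extrapolated value = (9·A(h/3) − A(h)) / (9 − 1)
= (9·(-0.25888) − (-0.69861)) / 8
= -1.63131 / 8 = -0.20391

-0.204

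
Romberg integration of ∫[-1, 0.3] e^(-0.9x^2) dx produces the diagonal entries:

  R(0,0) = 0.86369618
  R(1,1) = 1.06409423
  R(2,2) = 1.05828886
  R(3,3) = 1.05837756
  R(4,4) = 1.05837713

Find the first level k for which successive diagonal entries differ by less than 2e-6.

k = 4

|R(1,1) − R(0,0)| = 0.20039805 ≥ 2e-6
|R(2,2) − R(1,1)| = 0.00580537 ≥ 2e-6
|R(3,3) − R(2,2)| = 0.00008870 ≥ 2e-6
|R(4,4) − R(3,3)| = 0.00000043 < 2e-6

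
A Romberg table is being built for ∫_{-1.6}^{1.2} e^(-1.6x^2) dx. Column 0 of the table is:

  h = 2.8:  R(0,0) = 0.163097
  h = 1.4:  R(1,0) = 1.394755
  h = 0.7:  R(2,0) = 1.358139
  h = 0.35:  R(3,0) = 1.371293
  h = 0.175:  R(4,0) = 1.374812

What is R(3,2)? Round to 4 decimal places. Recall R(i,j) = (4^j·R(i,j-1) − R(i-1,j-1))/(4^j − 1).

R(2,1) = 1.358139 + (1.358139 − 1.394755)/3 = 1.345934
R(3,1) = (4·1.371293 − 1.358139) / 3 = 1.375678
R(3,2) = (16·1.375678 − 1.345934) / 15 = 1.377661

1.3777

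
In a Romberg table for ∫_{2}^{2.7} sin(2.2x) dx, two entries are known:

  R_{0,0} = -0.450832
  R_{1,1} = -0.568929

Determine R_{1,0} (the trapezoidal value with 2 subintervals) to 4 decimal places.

From R_{1,1} = (4·R_{1,0} − R_{0,0})/3, solve for R_{1,0}:
4·R_{1,0} = 3·(-0.568929) + (-0.450832) = -2.157619
R_{1,0} = -0.539405

-0.5394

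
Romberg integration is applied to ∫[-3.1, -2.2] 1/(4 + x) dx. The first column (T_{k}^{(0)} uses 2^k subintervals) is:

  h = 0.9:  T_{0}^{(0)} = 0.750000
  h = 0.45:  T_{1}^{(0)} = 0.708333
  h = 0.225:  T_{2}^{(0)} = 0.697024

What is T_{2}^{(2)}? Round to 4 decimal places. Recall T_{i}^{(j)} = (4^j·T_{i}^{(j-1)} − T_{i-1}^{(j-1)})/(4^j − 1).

Richardson extrapolation on the trapezoidal column (denominator 4−1=3):
T_{1}^{(1)} = 0.708333 + (0.708333 − 0.750000)/3 = 0.694444
T_{2}^{(1)} = 0.697024 + (0.697024 − 0.708333)/3 = 0.693254
T_{2}^{(2)} = 0.693254 + (0.693254 − 0.694444)/15 = 0.693175
(Column j=1 coincides with Simpson's rule on the same nodes.)

0.6932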